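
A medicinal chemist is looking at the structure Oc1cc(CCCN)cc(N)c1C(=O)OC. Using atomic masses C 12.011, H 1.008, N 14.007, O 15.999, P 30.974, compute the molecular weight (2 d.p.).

First, the molecular formula is C11H16N2O3 (counting implicit H from valence).
  C: 11 × 12.011 = 132.121
  H: 16 × 1.008 = 16.128
  N: 2 × 14.007 = 28.014
  O: 3 × 15.999 = 47.997
Sum: 11×12.011 + 16×1.008 + 2×14.007 + 3×15.999 = 224.260 → 224.26 g/mol.

224.26 g/mol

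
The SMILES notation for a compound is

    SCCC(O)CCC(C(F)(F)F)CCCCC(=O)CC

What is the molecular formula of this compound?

Walk through each heavy atom and fill implicit hydrogens from standard valence (C 4, N 3, O 2, S 2, halogen 1):
  atom 1: S, bond orders sum to 1 (valence 2) → 1 H
  atom 2: C, bond orders sum to 2 (valence 4) → 2 H
  atom 3: C, bond orders sum to 2 (valence 4) → 2 H
  atom 4: C, bond orders sum to 3 (valence 4) → 1 H
  atom 5: O, bond orders sum to 1 (valence 2) → 1 H
  atom 6: C, bond orders sum to 2 (valence 4) → 2 H
  atom 7: C, bond orders sum to 2 (valence 4) → 2 H
  atom 8: C, bond orders sum to 3 (valence 4) → 1 H
  atom 9: C, bond orders sum to 4 (valence 4) → 0 H
  atom 10: F (halogen, monovalent) → 0 H
  atom 11: F (halogen, monovalent) → 0 H
  atom 12: F (halogen, monovalent) → 0 H
  atom 13: C, bond orders sum to 2 (valence 4) → 2 H
  atom 14: C, bond orders sum to 2 (valence 4) → 2 H
  atom 15: C, bond orders sum to 2 (valence 4) → 2 H
  atom 16: C, bond orders sum to 2 (valence 4) → 2 H
  atom 17: C, bond orders sum to 4 (valence 4) → 0 H
  atom 18: O, bond orders sum to 2 (valence 2) → 0 H
  atom 19: C, bond orders sum to 2 (valence 4) → 2 H
  atom 20: C, bond orders sum to 1 (valence 4) → 3 H
Totals → C:14, H:25, F:3, O:2, S:1.

C14H25F3O2S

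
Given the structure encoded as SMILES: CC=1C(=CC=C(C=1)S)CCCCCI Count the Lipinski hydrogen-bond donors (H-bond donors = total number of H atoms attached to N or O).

0

Donors: find every N or O and count the H atoms it carries.
  (no N or O atoms present)
Lipinski HBD = 0.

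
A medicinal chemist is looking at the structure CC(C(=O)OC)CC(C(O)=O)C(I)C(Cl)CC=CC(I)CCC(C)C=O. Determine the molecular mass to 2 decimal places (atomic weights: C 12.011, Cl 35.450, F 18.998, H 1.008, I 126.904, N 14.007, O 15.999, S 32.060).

612.67 g/mol

First, the molecular formula is C18H27ClI2O5 (counting implicit H from valence).
  C: 18 × 12.011 = 216.198
  Cl: 1 × 35.450 = 35.450
  H: 27 × 1.008 = 27.216
  I: 2 × 126.904 = 253.808
  O: 5 × 15.999 = 79.995
Sum: 18×12.011 + 1×35.450 + 27×1.008 + 2×126.904 + 5×15.999 = 612.667 → 612.67 g/mol.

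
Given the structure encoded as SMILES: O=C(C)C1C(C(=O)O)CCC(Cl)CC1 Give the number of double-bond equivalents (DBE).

3

Degree of unsaturation = (number of rings) + (number of π bonds).
Ring closures in the SMILES: 1.
π bonds: 2 double bonds (each 1 DoU) → 2 DoU from unsaturation.
Total DoU = 1 + 2 = 3.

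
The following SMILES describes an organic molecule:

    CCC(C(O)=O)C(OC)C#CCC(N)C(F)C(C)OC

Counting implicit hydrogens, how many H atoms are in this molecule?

Walk through each heavy atom and fill implicit hydrogens from standard valence (C 4, N 3, O 2, S 2, halogen 1):
  atom 1: C, bond orders sum to 1 (valence 4) → 3 H
  atom 2: C, bond orders sum to 2 (valence 4) → 2 H
  atom 3: C, bond orders sum to 3 (valence 4) → 1 H
  atom 4: C, bond orders sum to 4 (valence 4) → 0 H
  atom 5: O, bond orders sum to 1 (valence 2) → 1 H
  atom 6: O, bond orders sum to 2 (valence 2) → 0 H
  atom 7: C, bond orders sum to 3 (valence 4) → 1 H
  atom 8: O, bond orders sum to 2 (valence 2) → 0 H
  atom 9: C, bond orders sum to 1 (valence 4) → 3 H
  atom 10: C, bond orders sum to 4 (valence 4) → 0 H
  atom 11: C, bond orders sum to 4 (valence 4) → 0 H
  atom 12: C, bond orders sum to 2 (valence 4) → 2 H
  atom 13: C, bond orders sum to 3 (valence 4) → 1 H
  atom 14: N, bond orders sum to 1 (valence 3) → 2 H
  atom 15: C, bond orders sum to 3 (valence 4) → 1 H
  atom 16: F (halogen, monovalent) → 0 H
  atom 17: C, bond orders sum to 3 (valence 4) → 1 H
  atom 18: C, bond orders sum to 1 (valence 4) → 3 H
  atom 19: O, bond orders sum to 2 (valence 2) → 0 H
  atom 20: C, bond orders sum to 1 (valence 4) → 3 H
Total hydrogens: 24.

24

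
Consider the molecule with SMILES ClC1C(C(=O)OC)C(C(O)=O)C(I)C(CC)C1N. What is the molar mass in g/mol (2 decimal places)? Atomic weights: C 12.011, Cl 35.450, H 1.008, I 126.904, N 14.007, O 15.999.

First, the molecular formula is C11H17ClINO4 (counting implicit H from valence).
  C: 11 × 12.011 = 132.121
  Cl: 1 × 35.450 = 35.450
  H: 17 × 1.008 = 17.136
  I: 1 × 126.904 = 126.904
  N: 1 × 14.007 = 14.007
  O: 4 × 15.999 = 63.996
Sum: 11×12.011 + 1×35.450 + 17×1.008 + 1×126.904 + 1×14.007 + 4×15.999 = 389.614 → 389.61 g/mol.

389.61 g/mol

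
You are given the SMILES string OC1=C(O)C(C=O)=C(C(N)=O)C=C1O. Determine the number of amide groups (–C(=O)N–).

The amide motif appears at heavy-atom position 9 in the SMILES.
Other groups present: 1 aldehyde, 3 hydroxyl.
Amide count: 1.

1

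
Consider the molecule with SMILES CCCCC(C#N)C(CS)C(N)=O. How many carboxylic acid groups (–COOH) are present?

Scan the SMILES for the carboxylic acid motif — none present.
Groups that are present: 1 amide, 1 nitrile, 1 thiol.

0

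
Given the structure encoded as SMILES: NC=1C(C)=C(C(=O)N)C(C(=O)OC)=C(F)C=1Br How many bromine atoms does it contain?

Scan the SMILES for Br atoms (remember two-letter symbols like Cl and Br are single atoms).
Bromine count: 1.

1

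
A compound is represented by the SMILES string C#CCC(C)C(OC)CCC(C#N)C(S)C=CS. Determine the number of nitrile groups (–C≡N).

1

The nitrile motif appears at heavy-atom position 12 in the SMILES.
Other groups present: 1 alkene, 1 alkyne, 1 ether, 2 thiol.
Nitrile count: 1.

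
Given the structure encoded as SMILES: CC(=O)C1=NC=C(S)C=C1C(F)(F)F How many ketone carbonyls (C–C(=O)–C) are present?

The ketone motif appears at heavy-atom position 2 in the SMILES.
Other groups present: 1 thiol.
Ketone count: 1.

1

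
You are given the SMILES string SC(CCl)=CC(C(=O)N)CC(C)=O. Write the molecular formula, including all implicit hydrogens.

C8H12ClNO2S

Walk through each heavy atom and fill implicit hydrogens from standard valence (C 4, N 3, O 2, S 2, halogen 1):
  atom 1: S, bond orders sum to 1 (valence 2) → 1 H
  atom 2: C, bond orders sum to 4 (valence 4) → 0 H
  atom 3: C, bond orders sum to 2 (valence 4) → 2 H
  atom 4: Cl (halogen, monovalent) → 0 H
  atom 5: C, bond orders sum to 3 (valence 4) → 1 H
  atom 6: C, bond orders sum to 3 (valence 4) → 1 H
  atom 7: C, bond orders sum to 4 (valence 4) → 0 H
  atom 8: O, bond orders sum to 2 (valence 2) → 0 H
  atom 9: N, bond orders sum to 1 (valence 3) → 2 H
  atom 10: C, bond orders sum to 2 (valence 4) → 2 H
  atom 11: C, bond orders sum to 4 (valence 4) → 0 H
  atom 12: C, bond orders sum to 1 (valence 4) → 3 H
  atom 13: O, bond orders sum to 2 (valence 2) → 0 H
Totals → C:8, H:12, Cl:1, N:1, O:2, S:1.
In Hill order: C8H12ClNO2S.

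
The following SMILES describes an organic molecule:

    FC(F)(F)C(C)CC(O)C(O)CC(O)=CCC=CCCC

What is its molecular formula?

Walk through each heavy atom and fill implicit hydrogens from standard valence (C 4, N 3, O 2, S 2, halogen 1):
  atom 1: F (halogen, monovalent) → 0 H
  atom 2: C, bond orders sum to 4 (valence 4) → 0 H
  atom 3: F (halogen, monovalent) → 0 H
  atom 4: F (halogen, monovalent) → 0 H
  atom 5: C, bond orders sum to 3 (valence 4) → 1 H
  atom 6: C, bond orders sum to 1 (valence 4) → 3 H
  atom 7: C, bond orders sum to 2 (valence 4) → 2 H
  atom 8: C, bond orders sum to 3 (valence 4) → 1 H
  atom 9: O, bond orders sum to 1 (valence 2) → 1 H
  atom 10: C, bond orders sum to 3 (valence 4) → 1 H
  atom 11: O, bond orders sum to 1 (valence 2) → 1 H
  atom 12: C, bond orders sum to 2 (valence 4) → 2 H
  atom 13: C, bond orders sum to 4 (valence 4) → 0 H
  atom 14: O, bond orders sum to 1 (valence 2) → 1 H
  atom 15: C, bond orders sum to 3 (valence 4) → 1 H
  atom 16: C, bond orders sum to 2 (valence 4) → 2 H
  atom 17: C, bond orders sum to 3 (valence 4) → 1 H
  atom 18: C, bond orders sum to 3 (valence 4) → 1 H
  atom 19: C, bond orders sum to 2 (valence 4) → 2 H
  atom 20: C, bond orders sum to 2 (valence 4) → 2 H
  atom 21: C, bond orders sum to 1 (valence 4) → 3 H
Totals → C:15, H:25, F:3, O:3.

C15H25F3O3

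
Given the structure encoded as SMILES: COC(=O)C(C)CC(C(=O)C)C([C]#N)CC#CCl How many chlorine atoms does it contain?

Scan the SMILES for Cl atoms (remember two-letter symbols like Cl and Br are single atoms).
Chlorine count: 1.

1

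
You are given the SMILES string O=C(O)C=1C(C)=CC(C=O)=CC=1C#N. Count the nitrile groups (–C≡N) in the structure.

The nitrile motif appears at heavy-atom position 13 in the SMILES.
Other groups present: 1 aldehyde, 1 carboxylic acid.
Nitrile count: 1.

1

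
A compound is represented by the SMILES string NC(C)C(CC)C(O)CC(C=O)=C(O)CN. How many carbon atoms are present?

Count every carbon token in the SMILES (each C, including those in ring-closure positions and inside branches).
Carbon count: 11.

11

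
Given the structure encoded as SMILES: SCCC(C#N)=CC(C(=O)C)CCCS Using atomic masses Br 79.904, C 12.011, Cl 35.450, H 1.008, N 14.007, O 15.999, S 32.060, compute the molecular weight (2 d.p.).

First, the molecular formula is C11H17NOS2 (counting implicit H from valence).
  C: 11 × 12.011 = 132.121
  H: 17 × 1.008 = 17.136
  N: 1 × 14.007 = 14.007
  O: 1 × 15.999 = 15.999
  S: 2 × 32.060 = 64.120
Sum: 11×12.011 + 17×1.008 + 1×14.007 + 1×15.999 + 2×32.060 = 243.383 → 243.38 g/mol.

243.38 g/mol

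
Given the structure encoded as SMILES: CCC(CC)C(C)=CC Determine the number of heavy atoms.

9

Every atom symbol written in the SMILES (organic subset) is one heavy atom; implicit H are not written.
Heavy atoms by element → C:9.
Total: 9.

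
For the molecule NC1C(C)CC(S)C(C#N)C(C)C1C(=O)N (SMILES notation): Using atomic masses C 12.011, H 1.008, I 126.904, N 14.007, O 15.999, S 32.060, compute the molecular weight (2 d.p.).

241.35 g/mol

First, the molecular formula is C11H19N3OS (counting implicit H from valence).
  C: 11 × 12.011 = 132.121
  H: 19 × 1.008 = 19.152
  N: 3 × 14.007 = 42.021
  O: 1 × 15.999 = 15.999
  S: 1 × 32.060 = 32.060
Sum: 11×12.011 + 19×1.008 + 3×14.007 + 1×15.999 + 1×32.060 = 241.353 → 241.35 g/mol.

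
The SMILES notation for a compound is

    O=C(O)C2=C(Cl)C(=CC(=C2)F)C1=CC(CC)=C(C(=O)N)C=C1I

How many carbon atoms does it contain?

Count every carbon token in the SMILES (each C, including those in ring-closure positions and inside branches).
Carbon count: 16.

16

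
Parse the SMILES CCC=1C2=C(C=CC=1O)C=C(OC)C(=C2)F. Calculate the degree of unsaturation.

Molecular formula: C13H13FO2.
DoU = (2C + 2 + N − H − X) / 2, where X is the halogen count and O/S are ignored.
    = (2·13 + 2 + 0 − 13 − 1) / 2 = 14 / 2 = 7.

7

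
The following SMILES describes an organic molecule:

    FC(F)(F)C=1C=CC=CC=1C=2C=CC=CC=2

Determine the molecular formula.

C13H9F3

Walk through each heavy atom and fill implicit hydrogens from standard valence (C 4, N 3, O 2, S 2, halogen 1):
  atom 1: F (halogen, monovalent) → 0 H
  atom 2: C, bond orders sum to 4 (valence 4) → 0 H
  atom 3: F (halogen, monovalent) → 0 H
  atom 4: F (halogen, monovalent) → 0 H
  atom 5: C, bond orders sum to 4 (valence 4) → 0 H
  atom 6: C, bond orders sum to 3 (valence 4) → 1 H
  atom 7: C, bond orders sum to 3 (valence 4) → 1 H
  atom 8: C, bond orders sum to 3 (valence 4) → 1 H
  atom 9: C, bond orders sum to 3 (valence 4) → 1 H
  atom 10: C, bond orders sum to 4 (valence 4) → 0 H
  atom 11: C, bond orders sum to 4 (valence 4) → 0 H
  atom 12: C, bond orders sum to 3 (valence 4) → 1 H
  atom 13: C, bond orders sum to 3 (valence 4) → 1 H
  atom 14: C, bond orders sum to 3 (valence 4) → 1 H
  atom 15: C, bond orders sum to 3 (valence 4) → 1 H
  atom 16: C, bond orders sum to 3 (valence 4) → 1 H
Totals → C:13, H:9, F:3.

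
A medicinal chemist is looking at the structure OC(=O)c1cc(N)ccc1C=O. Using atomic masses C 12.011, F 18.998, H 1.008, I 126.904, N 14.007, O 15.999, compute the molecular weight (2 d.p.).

First, the molecular formula is C8H7NO3 (counting implicit H from valence).
  C: 8 × 12.011 = 96.088
  H: 7 × 1.008 = 7.056
  N: 1 × 14.007 = 14.007
  O: 3 × 15.999 = 47.997
Sum: 8×12.011 + 7×1.008 + 1×14.007 + 3×15.999 = 165.148 → 165.15 g/mol.

165.15 g/mol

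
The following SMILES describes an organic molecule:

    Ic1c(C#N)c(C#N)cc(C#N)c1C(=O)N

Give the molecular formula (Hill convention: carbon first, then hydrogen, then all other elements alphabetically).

Walk through each heavy atom and fill implicit hydrogens from standard valence (C 4, N 3, O 2, S 2, halogen 1); for lowercase aromatic atoms, an aromatic c carries 1 H when it has two neighbours and 0 H with three, and aromatic n carries 0 H:
  atom 1: I (halogen, monovalent) → 0 H
  atom 2: aromatic c, 3 neighbours → 0 H
  atom 3: aromatic c, 3 neighbours → 0 H
  atom 4: C, bond orders sum to 4 (valence 4) → 0 H
  atom 5: N, bond orders sum to 3 (valence 3) → 0 H
  atom 6: aromatic c, 3 neighbours → 0 H
  atom 7: C, bond orders sum to 4 (valence 4) → 0 H
  atom 8: N, bond orders sum to 3 (valence 3) → 0 H
  atom 9: aromatic c, 2 neighbours → 1 H
  atom 10: aromatic c, 3 neighbours → 0 H
  atom 11: C, bond orders sum to 4 (valence 4) → 0 H
  atom 12: N, bond orders sum to 3 (valence 3) → 0 H
  atom 13: aromatic c, 3 neighbours → 0 H
  atom 14: C, bond orders sum to 4 (valence 4) → 0 H
  atom 15: O, bond orders sum to 2 (valence 2) → 0 H
  atom 16: N, bond orders sum to 1 (valence 3) → 2 H
Totals → C:10, H:3, I:1, N:4, O:1.

C10H3IN4O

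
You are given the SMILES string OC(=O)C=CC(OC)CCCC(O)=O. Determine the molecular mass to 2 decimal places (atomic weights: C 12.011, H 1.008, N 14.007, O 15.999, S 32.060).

202.21 g/mol

First, the molecular formula is C9H14O5 (counting implicit H from valence).
  C: 9 × 12.011 = 108.099
  H: 14 × 1.008 = 14.112
  O: 5 × 15.999 = 79.995
Sum: 9×12.011 + 14×1.008 + 5×15.999 = 202.206 → 202.21 g/mol.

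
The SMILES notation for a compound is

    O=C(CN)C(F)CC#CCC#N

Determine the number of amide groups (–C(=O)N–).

Scan the SMILES for the amide motif — none present.
Groups that are present: 1 alkyne, 1 ketone, 1 nitrile, 1 primary amine.

0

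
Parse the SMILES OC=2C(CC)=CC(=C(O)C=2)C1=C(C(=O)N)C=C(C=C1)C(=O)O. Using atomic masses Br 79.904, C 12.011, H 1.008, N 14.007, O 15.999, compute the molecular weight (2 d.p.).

301.30 g/mol

First, the molecular formula is C16H15NO5 (counting implicit H from valence).
  C: 16 × 12.011 = 192.176
  H: 15 × 1.008 = 15.120
  N: 1 × 14.007 = 14.007
  O: 5 × 15.999 = 79.995
Sum: 16×12.011 + 15×1.008 + 1×14.007 + 5×15.999 = 301.298 → 301.30 g/mol.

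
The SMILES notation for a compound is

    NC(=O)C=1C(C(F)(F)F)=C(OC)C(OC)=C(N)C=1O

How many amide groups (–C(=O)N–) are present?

1

The amide motif appears at heavy-atom position 2 in the SMILES.
Other groups present: 2 ether, 1 hydroxyl, 1 primary amine.
Amide count: 1.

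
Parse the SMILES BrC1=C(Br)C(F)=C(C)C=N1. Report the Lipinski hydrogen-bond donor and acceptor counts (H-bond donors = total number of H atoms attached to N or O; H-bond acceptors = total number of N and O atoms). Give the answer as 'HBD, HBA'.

Donors: find every N or O and count the H atoms it carries.
  atom 10 (N): bond orders sum to 3 → 0 H
Lipinski HBD = 0.
Acceptors: N atoms = 1, O atoms = 0 → HBA = 1.

0, 1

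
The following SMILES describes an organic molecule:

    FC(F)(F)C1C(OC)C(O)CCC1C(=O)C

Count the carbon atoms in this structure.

10

Count every carbon token in the SMILES (each C, including those in ring-closure positions and inside branches).
Carbon count: 10.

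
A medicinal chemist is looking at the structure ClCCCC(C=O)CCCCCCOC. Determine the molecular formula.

C12H23ClO2

Walk through each heavy atom and fill implicit hydrogens from standard valence (C 4, N 3, O 2, S 2, halogen 1):
  atom 1: Cl (halogen, monovalent) → 0 H
  atom 2: C, bond orders sum to 2 (valence 4) → 2 H
  atom 3: C, bond orders sum to 2 (valence 4) → 2 H
  atom 4: C, bond orders sum to 2 (valence 4) → 2 H
  atom 5: C, bond orders sum to 3 (valence 4) → 1 H
  atom 6: C, bond orders sum to 3 (valence 4) → 1 H
  atom 7: O, bond orders sum to 2 (valence 2) → 0 H
  atom 8: C, bond orders sum to 2 (valence 4) → 2 H
  atom 9: C, bond orders sum to 2 (valence 4) → 2 H
  atom 10: C, bond orders sum to 2 (valence 4) → 2 H
  atom 11: C, bond orders sum to 2 (valence 4) → 2 H
  atom 12: C, bond orders sum to 2 (valence 4) → 2 H
  atom 13: C, bond orders sum to 2 (valence 4) → 2 H
  atom 14: O, bond orders sum to 2 (valence 2) → 0 H
  atom 15: C, bond orders sum to 1 (valence 4) → 3 H
Totals → C:12, H:23, Cl:1, O:2.
In Hill order: C12H23ClO2.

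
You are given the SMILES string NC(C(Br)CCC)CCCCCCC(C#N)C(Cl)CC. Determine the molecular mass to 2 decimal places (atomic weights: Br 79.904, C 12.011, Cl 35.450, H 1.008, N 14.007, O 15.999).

365.78 g/mol

First, the molecular formula is C16H30BrClN2 (counting implicit H from valence).
  Br: 1 × 79.904 = 79.904
  C: 16 × 12.011 = 192.176
  Cl: 1 × 35.450 = 35.450
  H: 30 × 1.008 = 30.240
  N: 2 × 14.007 = 28.014
Sum: 1×79.904 + 16×12.011 + 1×35.450 + 30×1.008 + 2×14.007 = 365.784 → 365.78 g/mol.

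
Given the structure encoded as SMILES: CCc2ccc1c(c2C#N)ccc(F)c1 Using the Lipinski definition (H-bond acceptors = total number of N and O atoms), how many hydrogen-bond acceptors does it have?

N atoms: 1; O atoms: 0.
Lipinski HBA = 1 + 0 = 1.

1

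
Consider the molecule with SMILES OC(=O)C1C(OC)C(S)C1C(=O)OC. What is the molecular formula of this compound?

C8H12O5S

Walk through each heavy atom and fill implicit hydrogens from standard valence (C 4, N 3, O 2, S 2, halogen 1):
  atom 1: O, bond orders sum to 1 (valence 2) → 1 H
  atom 2: C, bond orders sum to 4 (valence 4) → 0 H
  atom 3: O, bond orders sum to 2 (valence 2) → 0 H
  atom 4: C, bond orders sum to 3 (valence 4) → 1 H
  atom 5: C, bond orders sum to 3 (valence 4) → 1 H
  atom 6: O, bond orders sum to 2 (valence 2) → 0 H
  atom 7: C, bond orders sum to 1 (valence 4) → 3 H
  atom 8: C, bond orders sum to 3 (valence 4) → 1 H
  atom 9: S, bond orders sum to 1 (valence 2) → 1 H
  atom 10: C, bond orders sum to 3 (valence 4) → 1 H
  atom 11: C, bond orders sum to 4 (valence 4) → 0 H
  atom 12: O, bond orders sum to 2 (valence 2) → 0 H
  atom 13: O, bond orders sum to 2 (valence 2) → 0 H
  atom 14: C, bond orders sum to 1 (valence 4) → 3 H
Totals → C:8, H:12, O:5, S:1.
In Hill order: C8H12O5S.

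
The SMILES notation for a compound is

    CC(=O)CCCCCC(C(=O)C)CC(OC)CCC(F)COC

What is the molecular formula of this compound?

Walk through each heavy atom and fill implicit hydrogens from standard valence (C 4, N 3, O 2, S 2, halogen 1):
  atom 1: C, bond orders sum to 1 (valence 4) → 3 H
  atom 2: C, bond orders sum to 4 (valence 4) → 0 H
  atom 3: O, bond orders sum to 2 (valence 2) → 0 H
  atom 4: C, bond orders sum to 2 (valence 4) → 2 H
  atom 5: C, bond orders sum to 2 (valence 4) → 2 H
  atom 6: C, bond orders sum to 2 (valence 4) → 2 H
  atom 7: C, bond orders sum to 2 (valence 4) → 2 H
  atom 8: C, bond orders sum to 2 (valence 4) → 2 H
  atom 9: C, bond orders sum to 3 (valence 4) → 1 H
  atom 10: C, bond orders sum to 4 (valence 4) → 0 H
  atom 11: O, bond orders sum to 2 (valence 2) → 0 H
  atom 12: C, bond orders sum to 1 (valence 4) → 3 H
  atom 13: C, bond orders sum to 2 (valence 4) → 2 H
  atom 14: C, bond orders sum to 3 (valence 4) → 1 H
  atom 15: O, bond orders sum to 2 (valence 2) → 0 H
  atom 16: C, bond orders sum to 1 (valence 4) → 3 H
  atom 17: C, bond orders sum to 2 (valence 4) → 2 H
  atom 18: C, bond orders sum to 2 (valence 4) → 2 H
  atom 19: C, bond orders sum to 3 (valence 4) → 1 H
  atom 20: F (halogen, monovalent) → 0 H
  atom 21: C, bond orders sum to 2 (valence 4) → 2 H
  atom 22: O, bond orders sum to 2 (valence 2) → 0 H
  atom 23: C, bond orders sum to 1 (valence 4) → 3 H
Totals → C:18, H:33, F:1, O:4.

C18H33FO4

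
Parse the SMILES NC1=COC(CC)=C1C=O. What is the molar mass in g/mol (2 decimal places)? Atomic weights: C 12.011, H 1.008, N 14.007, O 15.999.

139.15 g/mol

First, the molecular formula is C7H9NO2 (counting implicit H from valence).
  C: 7 × 12.011 = 84.077
  H: 9 × 1.008 = 9.072
  N: 1 × 14.007 = 14.007
  O: 2 × 15.999 = 31.998
Sum: 7×12.011 + 9×1.008 + 1×14.007 + 2×15.999 = 139.154 → 139.15 g/mol.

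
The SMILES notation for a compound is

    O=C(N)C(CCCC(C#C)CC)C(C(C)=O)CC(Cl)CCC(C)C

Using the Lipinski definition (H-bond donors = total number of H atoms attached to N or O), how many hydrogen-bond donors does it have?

2

Donors: find every N or O and count the H atoms it carries.
  atom 1 (O): bond orders sum to 2 → 0 H
  atom 3 (N): bond orders sum to 1 → 2 H
  atom 16 (O): bond orders sum to 2 → 0 H
Lipinski HBD = 2.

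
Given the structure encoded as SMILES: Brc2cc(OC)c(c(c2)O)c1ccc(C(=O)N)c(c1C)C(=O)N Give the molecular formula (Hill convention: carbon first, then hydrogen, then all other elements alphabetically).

C16H15BrN2O4

Walk through each heavy atom and fill implicit hydrogens from standard valence (C 4, N 3, O 2, S 2, halogen 1); for lowercase aromatic atoms, an aromatic c carries 1 H when it has two neighbours and 0 H with three, and aromatic n carries 0 H:
  atom 1: Br (halogen, monovalent) → 0 H
  atom 2: aromatic c, 3 neighbours → 0 H
  atom 3: aromatic c, 2 neighbours → 1 H
  atom 4: aromatic c, 3 neighbours → 0 H
  atom 5: O, bond orders sum to 2 (valence 2) → 0 H
  atom 6: C, bond orders sum to 1 (valence 4) → 3 H
  atom 7: aromatic c, 3 neighbours → 0 H
  atom 8: aromatic c, 3 neighbours → 0 H
  atom 9: aromatic c, 2 neighbours → 1 H
  atom 10: O, bond orders sum to 1 (valence 2) → 1 H
  atom 11: aromatic c, 3 neighbours → 0 H
  atom 12: aromatic c, 2 neighbours → 1 H
  atom 13: aromatic c, 2 neighbours → 1 H
  atom 14: aromatic c, 3 neighbours → 0 H
  atom 15: C, bond orders sum to 4 (valence 4) → 0 H
  atom 16: O, bond orders sum to 2 (valence 2) → 0 H
  atom 17: N, bond orders sum to 1 (valence 3) → 2 H
  atom 18: aromatic c, 3 neighbours → 0 H
  atom 19: aromatic c, 3 neighbours → 0 H
  atom 20: C, bond orders sum to 1 (valence 4) → 3 H
  atom 21: C, bond orders sum to 4 (valence 4) → 0 H
  atom 22: O, bond orders sum to 2 (valence 2) → 0 H
  atom 23: N, bond orders sum to 1 (valence 3) → 2 H
Totals → C:16, H:15, Br:1, N:2, O:4.
In Hill order: C16H15BrN2O4.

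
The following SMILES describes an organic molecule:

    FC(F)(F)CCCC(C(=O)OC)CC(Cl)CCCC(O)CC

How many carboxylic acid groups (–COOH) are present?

0

Scan the SMILES for the carboxylic acid motif — none present.
Groups that are present: 1 ester, 1 hydroxyl.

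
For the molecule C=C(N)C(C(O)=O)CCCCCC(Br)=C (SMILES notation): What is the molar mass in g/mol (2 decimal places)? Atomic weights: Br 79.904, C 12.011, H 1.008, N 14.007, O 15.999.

First, the molecular formula is C11H18BrNO2 (counting implicit H from valence).
  Br: 1 × 79.904 = 79.904
  C: 11 × 12.011 = 132.121
  H: 18 × 1.008 = 18.144
  N: 1 × 14.007 = 14.007
  O: 2 × 15.999 = 31.998
Sum: 1×79.904 + 11×12.011 + 18×1.008 + 1×14.007 + 2×15.999 = 276.174 → 276.17 g/mol.

276.17 g/mol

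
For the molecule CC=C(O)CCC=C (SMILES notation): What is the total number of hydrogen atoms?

Walk through each heavy atom and fill implicit hydrogens from standard valence (C 4, N 3, O 2, S 2, halogen 1):
  atom 1: C, bond orders sum to 1 (valence 4) → 3 H
  atom 2: C, bond orders sum to 3 (valence 4) → 1 H
  atom 3: C, bond orders sum to 4 (valence 4) → 0 H
  atom 4: O, bond orders sum to 1 (valence 2) → 1 H
  atom 5: C, bond orders sum to 2 (valence 4) → 2 H
  atom 6: C, bond orders sum to 2 (valence 4) → 2 H
  atom 7: C, bond orders sum to 3 (valence 4) → 1 H
  atom 8: C, bond orders sum to 2 (valence 4) → 2 H
Total hydrogens: 12.

12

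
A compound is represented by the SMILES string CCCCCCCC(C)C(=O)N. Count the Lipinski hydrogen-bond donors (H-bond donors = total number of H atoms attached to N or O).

2

Donors: find every N or O and count the H atoms it carries.
  atom 11 (O): bond orders sum to 2 → 0 H
  atom 12 (N): bond orders sum to 1 → 2 H
Lipinski HBD = 2.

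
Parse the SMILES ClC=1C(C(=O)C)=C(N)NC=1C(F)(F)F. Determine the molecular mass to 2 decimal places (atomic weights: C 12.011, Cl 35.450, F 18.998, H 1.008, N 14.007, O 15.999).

226.58 g/mol

First, the molecular formula is C7H6ClF3N2O (counting implicit H from valence).
  C: 7 × 12.011 = 84.077
  Cl: 1 × 35.450 = 35.450
  F: 3 × 18.998 = 56.994
  H: 6 × 1.008 = 6.048
  N: 2 × 14.007 = 28.014
  O: 1 × 15.999 = 15.999
Sum: 7×12.011 + 1×35.450 + 3×18.998 + 6×1.008 + 2×14.007 + 1×15.999 = 226.582 → 226.58 g/mol.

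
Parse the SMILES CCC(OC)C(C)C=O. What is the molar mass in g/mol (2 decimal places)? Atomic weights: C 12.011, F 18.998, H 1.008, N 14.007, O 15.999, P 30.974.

First, the molecular formula is C7H14O2 (counting implicit H from valence).
  C: 7 × 12.011 = 84.077
  H: 14 × 1.008 = 14.112
  O: 2 × 15.999 = 31.998
Sum: 7×12.011 + 14×1.008 + 2×15.999 = 130.187 → 130.19 g/mol.

130.19 g/mol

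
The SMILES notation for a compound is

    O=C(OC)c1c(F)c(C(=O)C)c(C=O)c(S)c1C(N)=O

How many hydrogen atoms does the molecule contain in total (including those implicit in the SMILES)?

Walk through each heavy atom and fill implicit hydrogens from standard valence (C 4, N 3, O 2, S 2, halogen 1); for lowercase aromatic atoms, an aromatic c carries 1 H when it has two neighbours and 0 H with three, and aromatic n carries 0 H:
  atom 1: O, bond orders sum to 2 (valence 2) → 0 H
  atom 2: C, bond orders sum to 4 (valence 4) → 0 H
  atom 3: O, bond orders sum to 2 (valence 2) → 0 H
  atom 4: C, bond orders sum to 1 (valence 4) → 3 H
  atom 5: aromatic c, 3 neighbours → 0 H
  atom 6: aromatic c, 3 neighbours → 0 H
  atom 7: F (halogen, monovalent) → 0 H
  atom 8: aromatic c, 3 neighbours → 0 H
  atom 9: C, bond orders sum to 4 (valence 4) → 0 H
  atom 10: O, bond orders sum to 2 (valence 2) → 0 H
  atom 11: C, bond orders sum to 1 (valence 4) → 3 H
  atom 12: aromatic c, 3 neighbours → 0 H
  atom 13: C, bond orders sum to 3 (valence 4) → 1 H
  atom 14: O, bond orders sum to 2 (valence 2) → 0 H
  atom 15: aromatic c, 3 neighbours → 0 H
  atom 16: S, bond orders sum to 1 (valence 2) → 1 H
  atom 17: aromatic c, 3 neighbours → 0 H
  atom 18: C, bond orders sum to 4 (valence 4) → 0 H
  atom 19: N, bond orders sum to 1 (valence 3) → 2 H
  atom 20: O, bond orders sum to 2 (valence 2) → 0 H
Total hydrogens: 10.

10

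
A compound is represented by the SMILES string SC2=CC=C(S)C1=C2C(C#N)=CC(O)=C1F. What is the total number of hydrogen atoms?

Walk through each heavy atom and fill implicit hydrogens from standard valence (C 4, N 3, O 2, S 2, halogen 1):
  atom 1: S, bond orders sum to 1 (valence 2) → 1 H
  atom 2: C, bond orders sum to 4 (valence 4) → 0 H
  atom 3: C, bond orders sum to 3 (valence 4) → 1 H
  atom 4: C, bond orders sum to 3 (valence 4) → 1 H
  atom 5: C, bond orders sum to 4 (valence 4) → 0 H
  atom 6: S, bond orders sum to 1 (valence 2) → 1 H
  atom 7: C, bond orders sum to 4 (valence 4) → 0 H
  atom 8: C, bond orders sum to 4 (valence 4) → 0 H
  atom 9: C, bond orders sum to 4 (valence 4) → 0 H
  atom 10: C, bond orders sum to 4 (valence 4) → 0 H
  atom 11: N, bond orders sum to 3 (valence 3) → 0 H
  atom 12: C, bond orders sum to 3 (valence 4) → 1 H
  atom 13: C, bond orders sum to 4 (valence 4) → 0 H
  atom 14: O, bond orders sum to 1 (valence 2) → 1 H
  atom 15: C, bond orders sum to 4 (valence 4) → 0 H
  atom 16: F (halogen, monovalent) → 0 H
Total hydrogens: 6.

6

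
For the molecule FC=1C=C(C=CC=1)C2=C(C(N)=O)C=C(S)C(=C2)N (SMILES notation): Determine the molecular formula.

C13H11FN2OS

Walk through each heavy atom and fill implicit hydrogens from standard valence (C 4, N 3, O 2, S 2, halogen 1):
  atom 1: F (halogen, monovalent) → 0 H
  atom 2: C, bond orders sum to 4 (valence 4) → 0 H
  atom 3: C, bond orders sum to 3 (valence 4) → 1 H
  atom 4: C, bond orders sum to 4 (valence 4) → 0 H
  atom 5: C, bond orders sum to 3 (valence 4) → 1 H
  atom 6: C, bond orders sum to 3 (valence 4) → 1 H
  atom 7: C, bond orders sum to 3 (valence 4) → 1 H
  atom 8: C, bond orders sum to 4 (valence 4) → 0 H
  atom 9: C, bond orders sum to 4 (valence 4) → 0 H
  atom 10: C, bond orders sum to 4 (valence 4) → 0 H
  atom 11: N, bond orders sum to 1 (valence 3) → 2 H
  atom 12: O, bond orders sum to 2 (valence 2) → 0 H
  atom 13: C, bond orders sum to 3 (valence 4) → 1 H
  atom 14: C, bond orders sum to 4 (valence 4) → 0 H
  atom 15: S, bond orders sum to 1 (valence 2) → 1 H
  atom 16: C, bond orders sum to 4 (valence 4) → 0 H
  atom 17: C, bond orders sum to 3 (valence 4) → 1 H
  atom 18: N, bond orders sum to 1 (valence 3) → 2 H
Totals → C:13, H:11, F:1, N:2, O:1, S:1.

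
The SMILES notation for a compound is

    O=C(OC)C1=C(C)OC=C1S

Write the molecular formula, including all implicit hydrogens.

C7H8O3S

Walk through each heavy atom and fill implicit hydrogens from standard valence (C 4, N 3, O 2, S 2, halogen 1):
  atom 1: O, bond orders sum to 2 (valence 2) → 0 H
  atom 2: C, bond orders sum to 4 (valence 4) → 0 H
  atom 3: O, bond orders sum to 2 (valence 2) → 0 H
  atom 4: C, bond orders sum to 1 (valence 4) → 3 H
  atom 5: C, bond orders sum to 4 (valence 4) → 0 H
  atom 6: C, bond orders sum to 4 (valence 4) → 0 H
  atom 7: C, bond orders sum to 1 (valence 4) → 3 H
  atom 8: O, bond orders sum to 2 (valence 2) → 0 H
  atom 9: C, bond orders sum to 3 (valence 4) → 1 H
  atom 10: C, bond orders sum to 4 (valence 4) → 0 H
  atom 11: S, bond orders sum to 1 (valence 2) → 1 H
Totals → C:7, H:8, O:3, S:1.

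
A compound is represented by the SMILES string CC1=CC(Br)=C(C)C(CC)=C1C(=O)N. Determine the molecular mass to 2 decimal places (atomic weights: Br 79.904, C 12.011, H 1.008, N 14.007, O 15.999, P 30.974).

First, the molecular formula is C11H14BrNO (counting implicit H from valence).
  Br: 1 × 79.904 = 79.904
  C: 11 × 12.011 = 132.121
  H: 14 × 1.008 = 14.112
  N: 1 × 14.007 = 14.007
  O: 1 × 15.999 = 15.999
Sum: 1×79.904 + 11×12.011 + 14×1.008 + 1×14.007 + 1×15.999 = 256.143 → 256.14 g/mol.

256.14 g/mol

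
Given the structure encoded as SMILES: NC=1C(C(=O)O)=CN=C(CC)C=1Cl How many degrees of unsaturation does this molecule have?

Degree of unsaturation = (number of rings) + (number of π bonds).
Ring closures in the SMILES: 1.
π bonds: 4 double bonds (each 1 DoU) → 4 DoU from unsaturation.
Total DoU = 1 + 4 = 5.

5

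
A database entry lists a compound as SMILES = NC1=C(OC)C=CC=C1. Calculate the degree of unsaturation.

4

Degree of unsaturation = (number of rings) + (number of π bonds).
Ring closures in the SMILES: 1.
π bonds: 3 double bonds (each 1 DoU) → 3 DoU from unsaturation.
Total DoU = 1 + 3 = 4.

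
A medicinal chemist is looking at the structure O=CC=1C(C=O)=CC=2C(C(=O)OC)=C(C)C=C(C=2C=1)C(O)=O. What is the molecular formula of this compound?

Walk through each heavy atom and fill implicit hydrogens from standard valence (C 4, N 3, O 2, S 2, halogen 1):
  atom 1: O, bond orders sum to 2 (valence 2) → 0 H
  atom 2: C, bond orders sum to 3 (valence 4) → 1 H
  atom 3: C, bond orders sum to 4 (valence 4) → 0 H
  atom 4: C, bond orders sum to 4 (valence 4) → 0 H
  atom 5: C, bond orders sum to 3 (valence 4) → 1 H
  atom 6: O, bond orders sum to 2 (valence 2) → 0 H
  atom 7: C, bond orders sum to 3 (valence 4) → 1 H
  atom 8: C, bond orders sum to 4 (valence 4) → 0 H
  atom 9: C, bond orders sum to 4 (valence 4) → 0 H
  atom 10: C, bond orders sum to 4 (valence 4) → 0 H
  atom 11: O, bond orders sum to 2 (valence 2) → 0 H
  atom 12: O, bond orders sum to 2 (valence 2) → 0 H
  atom 13: C, bond orders sum to 1 (valence 4) → 3 H
  atom 14: C, bond orders sum to 4 (valence 4) → 0 H
  atom 15: C, bond orders sum to 1 (valence 4) → 3 H
  atom 16: C, bond orders sum to 3 (valence 4) → 1 H
  atom 17: C, bond orders sum to 4 (valence 4) → 0 H
  atom 18: C, bond orders sum to 4 (valence 4) → 0 H
  atom 19: C, bond orders sum to 3 (valence 4) → 1 H
  atom 20: C, bond orders sum to 4 (valence 4) → 0 H
  atom 21: O, bond orders sum to 1 (valence 2) → 1 H
  atom 22: O, bond orders sum to 2 (valence 2) → 0 H
Totals → C:16, H:12, O:6.

C16H12O6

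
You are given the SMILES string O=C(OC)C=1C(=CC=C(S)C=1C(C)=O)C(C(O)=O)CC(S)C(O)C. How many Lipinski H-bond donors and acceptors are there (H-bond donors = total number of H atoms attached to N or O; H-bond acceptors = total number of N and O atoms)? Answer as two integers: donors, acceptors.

2, 6

Donors: find every N or O and count the H atoms it carries.
  atom 1 (O): bond orders sum to 2 → 0 H
  atom 3 (O): bond orders sum to 2 → 0 H
  atom 14 (O): bond orders sum to 2 → 0 H
  atom 17 (O): bond orders sum to 1 → 1 H
  atom 18 (O): bond orders sum to 2 → 0 H
  atom 23 (O): bond orders sum to 1 → 1 H
Lipinski HBD = 2.
Acceptors: N atoms = 0, O atoms = 6 → HBA = 6.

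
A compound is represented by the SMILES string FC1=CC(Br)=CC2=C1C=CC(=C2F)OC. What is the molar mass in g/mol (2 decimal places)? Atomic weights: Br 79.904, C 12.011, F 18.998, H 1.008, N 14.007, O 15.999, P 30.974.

273.08 g/mol

First, the molecular formula is C11H7BrF2O (counting implicit H from valence).
  Br: 1 × 79.904 = 79.904
  C: 11 × 12.011 = 132.121
  F: 2 × 18.998 = 37.996
  H: 7 × 1.008 = 7.056
  O: 1 × 15.999 = 15.999
Sum: 1×79.904 + 11×12.011 + 2×18.998 + 7×1.008 + 1×15.999 = 273.076 → 273.08 g/mol.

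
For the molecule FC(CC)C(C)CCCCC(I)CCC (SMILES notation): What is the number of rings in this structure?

0

In SMILES, each pair of matching ring-closure digits denotes one ring-closing bond; the number of such bonds equals the number of independent rings.
Ring-closure bonds here: 0.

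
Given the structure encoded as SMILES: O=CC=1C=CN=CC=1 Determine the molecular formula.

Walk through each heavy atom and fill implicit hydrogens from standard valence (C 4, N 3, O 2, S 2, halogen 1):
  atom 1: O, bond orders sum to 2 (valence 2) → 0 H
  atom 2: C, bond orders sum to 3 (valence 4) → 1 H
  atom 3: C, bond orders sum to 4 (valence 4) → 0 H
  atom 4: C, bond orders sum to 3 (valence 4) → 1 H
  atom 5: C, bond orders sum to 3 (valence 4) → 1 H
  atom 6: N, bond orders sum to 3 (valence 3) → 0 H
  atom 7: C, bond orders sum to 3 (valence 4) → 1 H
  atom 8: C, bond orders sum to 3 (valence 4) → 1 H
Totals → C:6, H:5, N:1, O:1.

C6H5NO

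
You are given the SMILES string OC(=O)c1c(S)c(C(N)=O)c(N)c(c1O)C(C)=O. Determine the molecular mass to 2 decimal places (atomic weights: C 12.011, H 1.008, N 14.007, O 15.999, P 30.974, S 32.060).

First, the molecular formula is C10H10N2O5S (counting implicit H from valence).
  C: 10 × 12.011 = 120.110
  H: 10 × 1.008 = 10.080
  N: 2 × 14.007 = 28.014
  O: 5 × 15.999 = 79.995
  S: 1 × 32.060 = 32.060
Sum: 10×12.011 + 10×1.008 + 2×14.007 + 5×15.999 + 1×32.060 = 270.259 → 270.26 g/mol.

270.26 g/mol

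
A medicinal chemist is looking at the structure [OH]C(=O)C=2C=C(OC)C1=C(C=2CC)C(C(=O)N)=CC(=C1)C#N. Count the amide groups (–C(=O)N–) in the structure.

1

The amide motif appears at heavy-atom position 15 in the SMILES.
Other groups present: 1 carboxylic acid, 1 ether, 1 nitrile.
Amide count: 1.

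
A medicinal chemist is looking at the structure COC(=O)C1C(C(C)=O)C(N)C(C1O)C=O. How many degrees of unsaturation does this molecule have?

4

Degree of unsaturation = (number of rings) + (number of π bonds).
Ring closures in the SMILES: 1.
π bonds: 3 double bonds (each 1 DoU) → 3 DoU from unsaturation.
Total DoU = 1 + 3 = 4.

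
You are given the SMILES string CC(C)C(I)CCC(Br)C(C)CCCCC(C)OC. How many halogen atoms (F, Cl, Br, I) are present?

Halogen atoms appear at heavy-atom positions 5, 9 (1×Br, 1×I).
Other groups present: 1 ether.
Halogen count: 2.

2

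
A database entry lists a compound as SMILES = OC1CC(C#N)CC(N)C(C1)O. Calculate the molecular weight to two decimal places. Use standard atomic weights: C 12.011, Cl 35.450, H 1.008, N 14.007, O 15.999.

170.21 g/mol

First, the molecular formula is C8H14N2O2 (counting implicit H from valence).
  C: 8 × 12.011 = 96.088
  H: 14 × 1.008 = 14.112
  N: 2 × 14.007 = 28.014
  O: 2 × 15.999 = 31.998
Sum: 8×12.011 + 14×1.008 + 2×14.007 + 2×15.999 = 170.212 → 170.21 g/mol.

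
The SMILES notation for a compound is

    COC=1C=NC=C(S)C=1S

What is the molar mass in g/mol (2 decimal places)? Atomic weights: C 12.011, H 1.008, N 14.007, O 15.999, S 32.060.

173.25 g/mol

First, the molecular formula is C6H7NOS2 (counting implicit H from valence).
  C: 6 × 12.011 = 72.066
  H: 7 × 1.008 = 7.056
  N: 1 × 14.007 = 14.007
  O: 1 × 15.999 = 15.999
  S: 2 × 32.060 = 64.120
Sum: 6×12.011 + 7×1.008 + 1×14.007 + 1×15.999 + 2×32.060 = 173.248 → 173.25 g/mol.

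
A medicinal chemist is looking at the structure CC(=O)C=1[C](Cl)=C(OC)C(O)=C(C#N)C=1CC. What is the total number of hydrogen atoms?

Walk through each heavy atom and fill implicit hydrogens from standard valence (C 4, N 3, O 2, S 2, halogen 1):
  atom 1: C, bond orders sum to 1 (valence 4) → 3 H
  atom 2: C, bond orders sum to 4 (valence 4) → 0 H
  atom 3: O, bond orders sum to 2 (valence 2) → 0 H
  atom 4: C, bond orders sum to 4 (valence 4) → 0 H
  atom 5: C with explicit H count 0
  atom 6: Cl (halogen, monovalent) → 0 H
  atom 7: C, bond orders sum to 4 (valence 4) → 0 H
  atom 8: O, bond orders sum to 2 (valence 2) → 0 H
  atom 9: C, bond orders sum to 1 (valence 4) → 3 H
  atom 10: C, bond orders sum to 4 (valence 4) → 0 H
  atom 11: O, bond orders sum to 1 (valence 2) → 1 H
  atom 12: C, bond orders sum to 4 (valence 4) → 0 H
  atom 13: C, bond orders sum to 4 (valence 4) → 0 H
  atom 14: N, bond orders sum to 3 (valence 3) → 0 H
  atom 15: C, bond orders sum to 4 (valence 4) → 0 H
  atom 16: C, bond orders sum to 2 (valence 4) → 2 H
  atom 17: C, bond orders sum to 1 (valence 4) → 3 H
Total hydrogens: 12.

12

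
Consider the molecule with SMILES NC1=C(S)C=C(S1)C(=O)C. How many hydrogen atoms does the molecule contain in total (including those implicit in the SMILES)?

7

Walk through each heavy atom and fill implicit hydrogens from standard valence (C 4, N 3, O 2, S 2, halogen 1):
  atom 1: N, bond orders sum to 1 (valence 3) → 2 H
  atom 2: C, bond orders sum to 4 (valence 4) → 0 H
  atom 3: C, bond orders sum to 4 (valence 4) → 0 H
  atom 4: S, bond orders sum to 1 (valence 2) → 1 H
  atom 5: C, bond orders sum to 3 (valence 4) → 1 H
  atom 6: C, bond orders sum to 4 (valence 4) → 0 H
  atom 7: S, bond orders sum to 2 (valence 2) → 0 H
  atom 8: C, bond orders sum to 4 (valence 4) → 0 H
  atom 9: O, bond orders sum to 2 (valence 2) → 0 H
  atom 10: C, bond orders sum to 1 (valence 4) → 3 H
Total hydrogens: 7.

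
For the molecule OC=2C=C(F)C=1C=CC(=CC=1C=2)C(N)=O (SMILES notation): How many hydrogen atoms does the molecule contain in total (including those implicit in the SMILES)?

8

Walk through each heavy atom and fill implicit hydrogens from standard valence (C 4, N 3, O 2, S 2, halogen 1):
  atom 1: O, bond orders sum to 1 (valence 2) → 1 H
  atom 2: C, bond orders sum to 4 (valence 4) → 0 H
  atom 3: C, bond orders sum to 3 (valence 4) → 1 H
  atom 4: C, bond orders sum to 4 (valence 4) → 0 H
  atom 5: F (halogen, monovalent) → 0 H
  atom 6: C, bond orders sum to 4 (valence 4) → 0 H
  atom 7: C, bond orders sum to 3 (valence 4) → 1 H
  atom 8: C, bond orders sum to 3 (valence 4) → 1 H
  atom 9: C, bond orders sum to 4 (valence 4) → 0 H
  atom 10: C, bond orders sum to 3 (valence 4) → 1 H
  atom 11: C, bond orders sum to 4 (valence 4) → 0 H
  atom 12: C, bond orders sum to 3 (valence 4) → 1 H
  atom 13: C, bond orders sum to 4 (valence 4) → 0 H
  atom 14: N, bond orders sum to 1 (valence 3) → 2 H
  atom 15: O, bond orders sum to 2 (valence 2) → 0 H
Total hydrogens: 8.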